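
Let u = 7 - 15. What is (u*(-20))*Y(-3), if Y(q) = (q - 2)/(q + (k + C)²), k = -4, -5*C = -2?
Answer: -20000/249 ≈ -80.321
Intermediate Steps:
C = ⅖ (C = -⅕*(-2) = ⅖ ≈ 0.40000)
u = -8
Y(q) = (-2 + q)/(324/25 + q) (Y(q) = (q - 2)/(q + (-4 + ⅖)²) = (-2 + q)/(q + (-18/5)²) = (-2 + q)/(q + 324/25) = (-2 + q)/(324/25 + q))
(u*(-20))*Y(-3) = (-8*(-20))*(25*(-2 - 3)/(324 + 25*(-3))) = 160*(25*(-5)/(324 - 75)) = 160*(25*(-5)/249) = 160*(25*(1/249)*(-5)) = 160*(-125/249) = -20000/249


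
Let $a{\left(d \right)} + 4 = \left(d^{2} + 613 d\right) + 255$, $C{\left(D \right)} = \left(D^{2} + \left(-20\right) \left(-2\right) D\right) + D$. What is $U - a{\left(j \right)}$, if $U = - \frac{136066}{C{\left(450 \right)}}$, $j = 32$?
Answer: $- \frac{2308001258}{110475} \approx -20892.0$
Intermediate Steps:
$C{\left(D \right)} = D^{2} + 41 D$ ($C{\left(D \right)} = \left(D^{2} + 40 D\right) + D = D^{2} + 41 D$)
$a{\left(d \right)} = 251 + d^{2} + 613 d$ ($a{\left(d \right)} = -4 + \left(\left(d^{2} + 613 d\right) + 255\right) = -4 + \left(255 + d^{2} + 613 d\right) = 251 + d^{2} + 613 d$)
$U = - \frac{68033}{110475}$ ($U = - \frac{136066}{450 \left(41 + 450\right)} = - \frac{136066}{450 \cdot 491} = - \frac{136066}{220950} = \left(-136066\right) \frac{1}{220950} = - \frac{68033}{110475} \approx -0.61582$)
$U - a{\left(j \right)} = - \frac{68033}{110475} - \left(251 + 32^{2} + 613 \cdot 32\right) = - \frac{68033}{110475} - \left(251 + 1024 + 19616\right) = - \frac{68033}{110475} - 20891 = - \frac{2308001258}{110475}$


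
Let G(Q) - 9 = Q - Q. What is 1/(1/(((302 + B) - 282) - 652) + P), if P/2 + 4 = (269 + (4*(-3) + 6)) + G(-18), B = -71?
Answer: 703/376807 ≈ 0.0018657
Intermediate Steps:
G(Q) = 9 (G(Q) = 9 + (Q - Q) = 9 + 0 = 9)
P = 536 (P = -8 + 2*((269 + (4*(-3) + 6)) + 9) = -8 + 2*((269 + (-12 + 6)) + 9) = -8 + 2*((269 - 6) + 9) = -8 + 2*(263 + 9) = -8 + 2*272 = -8 + 544 = 536)
1/(1/(((302 + B) - 282) - 652) + P) = 1/(1/(((302 - 71) - 282) - 652) + 536) = 1/(1/((231 - 282) - 652) + 536) = 1/(1/(-51 - 652) + 536) = 1/(1/(-703) + 536) = 1/(-1/703 + 536) = 1/(376807/703) = 703/376807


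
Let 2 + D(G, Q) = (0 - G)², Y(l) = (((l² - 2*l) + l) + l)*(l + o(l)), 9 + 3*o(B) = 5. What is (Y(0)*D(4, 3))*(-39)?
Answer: 0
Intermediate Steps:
o(B) = -4/3 (o(B) = -3 + (⅓)*5 = -3 + 5/3 = -4/3)
Y(l) = l²*(-4/3 + l) (Y(l) = (((l² - 2*l) + l) + l)*(l - 4/3) = ((l² - l) + l)*(-4/3 + l) = l²*(-4/3 + l))
D(G, Q) = -2 + G² (D(G, Q) = -2 + (0 - G)² = -2 + (-G)² = -2 + G²)
(Y(0)*D(4, 3))*(-39) = ((0²*(-4/3 + 0))*(-2 + 4²))*(-39) = ((0*(-4/3))*(-2 + 16))*(-39) = (0*14)*(-39) = 0*(-39) = 0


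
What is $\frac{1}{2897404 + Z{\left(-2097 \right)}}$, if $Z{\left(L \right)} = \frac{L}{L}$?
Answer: $\frac{1}{2897405} \approx 3.4514 \cdot 10^{-7}$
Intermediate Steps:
$Z{\left(L \right)} = 1$
$\frac{1}{2897404 + Z{\left(-2097 \right)}} = \frac{1}{2897404 + 1} = \frac{1}{2897405}$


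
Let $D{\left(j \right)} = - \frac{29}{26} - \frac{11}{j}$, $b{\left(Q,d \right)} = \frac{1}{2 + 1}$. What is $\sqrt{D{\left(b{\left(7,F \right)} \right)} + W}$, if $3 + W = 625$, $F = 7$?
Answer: $\frac{\sqrt{397410}}{26} \approx 24.246$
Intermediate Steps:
$W = 622$ ($W = -3 + 625 = 622$)
$b{\left(Q,d \right)} = \frac{1}{3}$
$D{\left(j \right)} = - \frac{29}{26} - \frac{11}{j}$ ($D{\left(j \right)} = \left(-29\right) \frac{1}{26} - \frac{11}{j} = - \frac{29}{26} - \frac{11}{j}$)
$\sqrt{D{\left(b{\left(7,F \right)} \right)} + W} = \sqrt{\left(- \frac{29}{26} - 11 \frac{1}{\frac{1}{3}}\right) + 622} = \sqrt{\left(- \frac{29}{26} - 33\right) + 622} = \sqrt{- \frac{887}{26} + 622} = \sqrt{\frac{15285}{26}} = \frac{\sqrt{397410}}{26}$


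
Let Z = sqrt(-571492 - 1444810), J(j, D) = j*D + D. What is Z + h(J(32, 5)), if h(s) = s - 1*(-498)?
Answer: 663 + I*sqrt(2016302) ≈ 663.0 + 1420.0*I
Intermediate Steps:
J(j, D) = D + D*j (J(j, D) = D*j + D = D + D*j)
h(s) = 498 + s (h(s) = s + 498 = 498 + s)
Z = I*sqrt(2016302) (Z = sqrt(-2016302) = I*sqrt(2016302) ≈ 1420.0*I)
Z + h(J(32, 5)) = I*sqrt(2016302) + (498 + 5*(1 + 32)) = I*sqrt(2016302) + (498 + 5*33) = I*sqrt(2016302) + (498 + 165) = I*sqrt(2016302) + 663 = 663 + I*sqrt(2016302)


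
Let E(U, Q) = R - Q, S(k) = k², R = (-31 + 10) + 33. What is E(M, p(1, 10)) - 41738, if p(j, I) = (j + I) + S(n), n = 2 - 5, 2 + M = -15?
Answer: -41746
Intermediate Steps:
M = -17 (M = -2 - 15 = -17)
R = 12 (R = -21 + 33 = 12)
n = -3
p(j, I) = 9 + I + j (p(j, I) = (j + I) + (-3)² = (I + j) + 9 = 9 + I + j)
E(U, Q) = 12 - Q
E(M, p(1, 10)) - 41738 = (12 - (9 + 10 + 1)) - 41738 = (12 - 1*20) - 41738 = (12 - 20) - 41738 = -8 - 41738 = -41746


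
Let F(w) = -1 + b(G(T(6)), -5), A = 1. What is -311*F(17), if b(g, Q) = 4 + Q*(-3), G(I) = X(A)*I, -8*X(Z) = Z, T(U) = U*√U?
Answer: -5598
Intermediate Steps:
T(U) = U^(3/2)
X(Z) = -Z/8
G(I) = -I/8 (G(I) = (-⅛*1)*I = -I/8)
b(g, Q) = 4 - 3*Q
F(w) = 18 (F(w) = -1 + (4 - 3*(-5)) = -1 + (4 + 15) = -1 + 19 = 18)
-311*F(17) = -311*18 = -5598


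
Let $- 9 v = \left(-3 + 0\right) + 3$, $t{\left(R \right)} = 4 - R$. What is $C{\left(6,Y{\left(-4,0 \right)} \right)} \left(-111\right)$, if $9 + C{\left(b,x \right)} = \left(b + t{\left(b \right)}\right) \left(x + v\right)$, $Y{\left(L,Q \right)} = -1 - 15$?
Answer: $8103$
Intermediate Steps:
$v = 0$ ($v = - \frac{\left(-3 + 0\right) + 3}{9} = - \frac{-3 + 3}{9} = \left(- \frac{1}{9}\right) 0 = 0$)
$Y{\left(L,Q \right)} = -16$ ($Y{\left(L,Q \right)} = -1 - 15 = -16$)
$C{\left(b,x \right)} = -9 + 4 x$ ($C{\left(b,x \right)} = -9 + \left(b - \left(-4 + b\right)\right) \left(x + 0\right) = -9 + 4 x$)
$C{\left(6,Y{\left(-4,0 \right)} \right)} \left(-111\right) = \left(-9 + 4 \left(-16\right)\right) \left(-111\right) = \left(-9 - 64\right) \left(-111\right) = \left(-73\right) \left(-111\right) = 8103$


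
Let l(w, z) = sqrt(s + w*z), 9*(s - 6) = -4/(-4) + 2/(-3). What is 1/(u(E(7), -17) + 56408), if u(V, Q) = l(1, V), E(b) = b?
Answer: 17307/976253252 - 3*sqrt(66)/21477571544 ≈ 1.7727e-5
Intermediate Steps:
s = 163/27 (s = 6 + (-4/(-4) + 2/(-3))/9 = 6 + (-4*(-1/4) + 2*(-1/3))/9 = 6 + (1 - 2/3)/9 = 6 + (1/9)*(1/3) = 6 + 1/27 = 163/27 ≈ 6.0370)
l(w, z) = sqrt(163/27 + w*z)
u(V, Q) = sqrt(489 + 81*V)/9 (u(V, Q) = sqrt(489 + 81*1*V)/9 = sqrt(489 + 81*V)/9)
1/(u(E(7), -17) + 56408) = 1/(sqrt(489 + 81*7)/9 + 56408) = 1/(sqrt(489 + 567)/9 + 56408) = 1/(sqrt(1056)/9 + 56408) = 1/((4*sqrt(66))/9 + 56408) = 1/(4*sqrt(66)/9 + 56408) = 1/(56408 + 4*sqrt(66)/9)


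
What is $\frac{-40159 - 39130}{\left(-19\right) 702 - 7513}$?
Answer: $\frac{79289}{20851} \approx 3.8026$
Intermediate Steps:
$\frac{-40159 - 39130}{\left(-19\right) 702 - 7513} = - \frac{79289}{-13338 - 7513} = - \frac{79289}{-20851} = \left(-79289\right) \left(- \frac{1}{20851}\right) = \frac{79289}{20851}$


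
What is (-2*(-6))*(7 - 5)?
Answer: 24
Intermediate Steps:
(-2*(-6))*(7 - 5) = 12*2 = 24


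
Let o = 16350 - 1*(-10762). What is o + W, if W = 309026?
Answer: 336138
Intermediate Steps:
o = 27112 (o = 16350 + 10762 = 27112)
o + W = 27112 + 309026 = 336138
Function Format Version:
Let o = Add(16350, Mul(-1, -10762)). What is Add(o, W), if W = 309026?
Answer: 336138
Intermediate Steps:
o = 27112 (o = Add(16350, 10762) = 27112)
Add(o, W) = Add(27112, 309026) = 336138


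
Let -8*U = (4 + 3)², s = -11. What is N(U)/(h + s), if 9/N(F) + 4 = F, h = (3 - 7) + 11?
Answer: 2/9 ≈ 0.22222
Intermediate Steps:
U = -49/8 (U = -(4 + 3)²/8 = -⅛*7² = -⅛*49 = -49/8 ≈ -6.1250)
h = 7 (h = -4 + 11 = 7)
N(F) = 9/(-4 + F)
N(U)/(h + s) = (9/(-4 - 49/8))/(7 - 11) = (9/(-81/8))/(-4) = (9*(-8/81))*(-¼) = -8/9*(-¼) = 2/9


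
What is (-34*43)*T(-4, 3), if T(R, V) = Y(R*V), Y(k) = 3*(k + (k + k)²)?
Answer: -2473704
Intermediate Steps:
Y(k) = 3*k + 12*k² (Y(k) = 3*(k + (2*k)²) = 3*(k + 4*k²) = 3*k + 12*k²)
T(R, V) = 3*R*V*(1 + 4*R*V) (T(R, V) = 3*(R*V)*(1 + 4*(R*V)) = 3*(R*V)*(1 + 4*R*V) = 3*R*V*(1 + 4*R*V))
(-34*43)*T(-4, 3) = (-34*43)*(3*(-4)*3*(1 + 4*(-4)*3)) = -4386*(-4)*3*(1 - 48) = -4386*(-4)*3*(-47) = -1462*1692 = -2473704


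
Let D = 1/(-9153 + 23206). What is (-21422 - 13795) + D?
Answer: -494904500/14053 ≈ -35217.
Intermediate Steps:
D = 1/14053 ≈ 7.1159e-5
(-21422 - 13795) + D = (-21422 - 13795) + 1/14053 = -35217 + 1/14053 = -494904500/14053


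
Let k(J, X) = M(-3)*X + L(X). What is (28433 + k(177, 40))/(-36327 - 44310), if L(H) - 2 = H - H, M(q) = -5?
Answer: -28235/80637 ≈ -0.35015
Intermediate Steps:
L(H) = 2 (L(H) = 2 + (H - H) = 2 + 0 = 2)
k(J, X) = 2 - 5*X (k(J, X) = -5*X + 2 = 2 - 5*X)
(28433 + k(177, 40))/(-36327 - 44310) = (28433 + (2 - 5*40))/(-36327 - 44310) = (28433 + (2 - 200))/(-80637) = (28433 - 198)*(-1/80637) = 28235*(-1/80637) = -28235/80637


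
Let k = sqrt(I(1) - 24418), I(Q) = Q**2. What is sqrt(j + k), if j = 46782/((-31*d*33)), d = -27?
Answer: sqrt(1772518 + 3139587*I*sqrt(2713))/1023 ≈ 8.8871 + 8.7913*I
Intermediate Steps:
j = 5198/3069 (j = 46782/((-31*(-27)*33)) = 46782/((837*33)) = 46782/27621 = 46782*(1/27621) = 5198/3069 ≈ 1.6937)
k = 3*I*sqrt(2713) (k = sqrt(1**2 - 24418) = sqrt(1 - 24418) = sqrt(-24417) = 3*I*sqrt(2713) ≈ 156.26*I)
sqrt(j + k) = sqrt(5198/3069 + 3*I*sqrt(2713))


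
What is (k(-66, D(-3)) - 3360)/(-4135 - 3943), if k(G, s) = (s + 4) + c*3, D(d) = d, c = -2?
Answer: 3365/8078 ≈ 0.41656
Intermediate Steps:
k(G, s) = -2 + s (k(G, s) = (s + 4) - 2*3 = (4 + s) - 6 = -2 + s)
(k(-66, D(-3)) - 3360)/(-4135 - 3943) = ((-2 - 3) - 3360)/(-4135 - 3943) = (-5 - 3360)/(-8078) = -3365*(-1/8078) = 3365/8078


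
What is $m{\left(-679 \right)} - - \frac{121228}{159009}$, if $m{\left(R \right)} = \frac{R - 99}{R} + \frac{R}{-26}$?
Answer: $\frac{78666261533}{2807144886} \approx 28.024$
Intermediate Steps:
$m{\left(R \right)} = - \frac{R}{26} + \frac{-99 + R}{R}$ ($m{\left(R \right)} = \frac{-99 + R}{R} + R \left(- \frac{1}{26}\right) = \frac{-99 + R}{R} - \frac{R}{26} = - \frac{R}{26} + \frac{-99 + R}{R}$)
$m{\left(-679 \right)} - - \frac{121228}{159009} = \left(1 - \frac{99}{-679} - - \frac{679}{26}\right) - - \frac{121228}{159009} = \left(1 - - \frac{99}{679} + \frac{679}{26}\right) - \left(-121228\right) \frac{1}{159009} = \left(1 + \frac{99}{679} + \frac{679}{26}\right) - - \frac{121228}{159009} = \frac{481269}{17654} + \frac{121228}{159009} = \frac{78666261533}{2807144886}$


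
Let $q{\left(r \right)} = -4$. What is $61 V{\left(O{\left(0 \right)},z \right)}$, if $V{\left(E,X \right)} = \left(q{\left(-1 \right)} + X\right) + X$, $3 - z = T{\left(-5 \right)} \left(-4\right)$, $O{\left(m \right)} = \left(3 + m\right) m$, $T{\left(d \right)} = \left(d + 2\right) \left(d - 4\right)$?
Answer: $13298$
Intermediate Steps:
$T{\left(d \right)} = \left(-4 + d\right) \left(2 + d\right)$ ($T{\left(d \right)} = \left(2 + d\right) \left(-4 + d\right) = \left(-4 + d\right) \left(2 + d\right)$)
$O{\left(m \right)} = m \left(3 + m\right)$
$z = 111$ ($z = 3 - \left(-8 + \left(-5\right)^{2} - -10\right) \left(-4\right) = 3 - \left(-8 + 25 + 10\right) \left(-4\right) = 3 - 27 \left(-4\right) = 3 - -108 = 3 + 108 = 111$)
$V{\left(E,X \right)} = -4 + 2 X$ ($V{\left(E,X \right)} = \left(-4 + X\right) + X = -4 + 2 X$)
$61 V{\left(O{\left(0 \right)},z \right)} = 61 \left(-4 + 2 \cdot 111\right) = 61 \left(-4 + 222\right) = 61 \cdot 218 = 13298$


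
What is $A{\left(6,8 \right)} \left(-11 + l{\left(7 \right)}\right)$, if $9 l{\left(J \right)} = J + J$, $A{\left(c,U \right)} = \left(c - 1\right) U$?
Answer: $- \frac{3400}{9} \approx -377.78$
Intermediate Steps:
$A{\left(c,U \right)} = U \left(-1 + c\right)$ ($A{\left(c,U \right)} = \left(-1 + c\right) U = U \left(-1 + c\right)$)
$l{\left(J \right)} = \frac{2 J}{9}$ ($l{\left(J \right)} = \frac{J + J}{9} = \frac{2 J}{9}$)
$A{\left(6,8 \right)} \left(-11 + l{\left(7 \right)}\right) = 8 \left(-1 + 6\right) \left(-11 + \frac{2}{9} \cdot 7\right) = 8 \cdot 5 \left(-11 + \frac{14}{9}\right) = 40 \left(- \frac{85}{9}\right) = - \frac{3400}{9}$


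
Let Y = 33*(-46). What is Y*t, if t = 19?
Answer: -28842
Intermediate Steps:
Y = -1518
Y*t = -1518*19 = -28842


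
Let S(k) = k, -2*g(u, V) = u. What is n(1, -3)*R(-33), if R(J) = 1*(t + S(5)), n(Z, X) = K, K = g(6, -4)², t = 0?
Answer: 45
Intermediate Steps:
g(u, V) = -u/2
K = 9 (K = (-½*6)² = (-3)² = 9)
n(Z, X) = 9
R(J) = 5 (R(J) = 1*(0 + 5) = 1*5 = 5)
n(1, -3)*R(-33) = 9*5 = 45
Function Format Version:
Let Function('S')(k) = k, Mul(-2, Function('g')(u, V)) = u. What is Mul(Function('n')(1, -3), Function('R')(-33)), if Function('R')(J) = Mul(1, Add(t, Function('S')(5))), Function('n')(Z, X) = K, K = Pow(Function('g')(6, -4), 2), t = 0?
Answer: 45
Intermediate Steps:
Function('g')(u, V) = Mul(Rational(-1, 2), u)
K = 9 (K = Pow(Mul(Rational(-1, 2), 6), 2) = Pow(-3, 2) = 9)
Function('n')(Z, X) = 9
Function('R')(J) = 5 (Function('R')(J) = Mul(1, Add(0, 5)) = Mul(1, 5) = 5)
Mul(Function('n')(1, -3), Function('R')(-33)) = Mul(9, 5) = 45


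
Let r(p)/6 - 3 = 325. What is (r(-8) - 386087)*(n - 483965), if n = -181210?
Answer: 255506355825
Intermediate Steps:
r(p) = 1968 (r(p) = 18 + 6*325 = 18 + 1950 = 1968)
(r(-8) - 386087)*(n - 483965) = (1968 - 386087)*(-181210 - 483965) = -384119*(-665175) = 255506355825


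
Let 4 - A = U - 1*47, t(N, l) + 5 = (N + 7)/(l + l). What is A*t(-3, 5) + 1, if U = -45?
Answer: -2203/5 ≈ -440.60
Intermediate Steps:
t(N, l) = -5 + (7 + N)/(2*l) (t(N, l) = -5 + (N + 7)/(l + l) = -5 + (7 + N)/((2*l)) = -5 + (7 + N)*(1/(2*l)) = -5 + (7 + N)/(2*l))
A = 96 (A = 4 - (-45 - 1*47) = 4 - (-45 - 47) = 4 - 1*(-92) = 4 + 92 = 96)
A*t(-3, 5) + 1 = 96*((½)*(7 - 3 - 10*5)/5) + 1 = 96*((½)*(⅕)*(7 - 3 - 50)) + 1 = 96*((½)*(⅕)*(-46)) + 1 = 96*(-23/5) + 1 = -2208/5 + 1 = -2203/5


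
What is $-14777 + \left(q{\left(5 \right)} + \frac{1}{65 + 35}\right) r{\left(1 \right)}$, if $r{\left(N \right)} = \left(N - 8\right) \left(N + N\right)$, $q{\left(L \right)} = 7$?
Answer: $- \frac{743757}{50} \approx -14875.0$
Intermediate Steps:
$r{\left(N \right)} = 2 N \left(-8 + N\right)$ ($r{\left(N \right)} = \left(-8 + N\right) 2 N = 2 N \left(-8 + N\right)$)
$-14777 + \left(q{\left(5 \right)} + \frac{1}{65 + 35}\right) r{\left(1 \right)} = -14777 + \left(7 + \frac{1}{65 + 35}\right) 2 \cdot 1 \left(-8 + 1\right) = -14777 + \left(7 + \frac{1}{100}\right) 2 \cdot 1 \left(-7\right) = -14777 + \left(7 + \frac{1}{100}\right) \left(-14\right) = -14777 + \frac{701}{100} \left(-14\right) = -14777 - \frac{4907}{50} = - \frac{743757}{50}$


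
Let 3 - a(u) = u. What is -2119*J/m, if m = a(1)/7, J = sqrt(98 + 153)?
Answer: -14833*sqrt(251)/2 ≈ -1.1750e+5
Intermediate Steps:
a(u) = 3 - u
J = sqrt(251) ≈ 15.843
m = 2/7 (m = (3 - 1*1)/7 = (3 - 1)*(1/7) = 2*(1/7) = 2/7 ≈ 0.28571)
-2119*J/m = -2119*sqrt(251)/2/7 = -2119*sqrt(251)*7/2 = -14833*sqrt(251)/2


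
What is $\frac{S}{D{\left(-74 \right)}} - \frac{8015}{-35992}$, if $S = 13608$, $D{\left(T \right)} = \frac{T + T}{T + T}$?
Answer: $\frac{489787151}{35992} \approx 13608.0$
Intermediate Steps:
$D{\left(T \right)} = 1$ ($D{\left(T \right)} = \frac{2 T}{2 T} = 2 T \frac{1}{2 T} = 1$)
$\frac{S}{D{\left(-74 \right)}} - \frac{8015}{-35992} = \frac{13608}{1} - \frac{8015}{-35992} = 13608 \cdot 1 - - \frac{8015}{35992} = 13608 + \frac{8015}{35992} = \frac{489787151}{35992}$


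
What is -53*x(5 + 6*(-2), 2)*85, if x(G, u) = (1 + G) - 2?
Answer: 36040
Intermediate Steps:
x(G, u) = -1 + G
-53*x(5 + 6*(-2), 2)*85 = -53*(-1 + (5 + 6*(-2)))*85 = -53*(-1 + (5 - 12))*85 = -53*(-1 - 7)*85 = -53*(-8)*85 = 424*85 = 36040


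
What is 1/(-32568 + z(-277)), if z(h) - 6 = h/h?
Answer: -1/32561 ≈ -3.0712e-5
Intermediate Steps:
z(h) = 7 (z(h) = 6 + h/h = 6 + 1 = 7)
1/(-32568 + z(-277)) = 1/(-32568 + 7) = 1/(-32561) = -1/32561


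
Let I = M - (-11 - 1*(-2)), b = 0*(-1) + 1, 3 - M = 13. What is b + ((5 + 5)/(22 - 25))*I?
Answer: 13/3 ≈ 4.3333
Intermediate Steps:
M = -10 (M = 3 - 1*13 = 3 - 13 = -10)
b = 1 (b = 0 + 1 = 1)
I = -1 (I = -10 - (-11 - 1*(-2)) = -10 - (-11 + 2) = -10 - 1*(-9) = -10 + 9 = -1)
b + ((5 + 5)/(22 - 25))*I = 1 + ((5 + 5)/(22 - 25))*(-1) = 1 + (10/(-3))*(-1) = 1 + (10*(-⅓))*(-1) = 1 - 10/3*(-1) = 1 + 10/3 = 13/3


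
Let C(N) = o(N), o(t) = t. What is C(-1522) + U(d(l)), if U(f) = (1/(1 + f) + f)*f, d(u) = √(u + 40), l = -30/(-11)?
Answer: -7463678/5049 - √5170/459 ≈ -1478.4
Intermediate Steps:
l = 30/11 (l = -30*(-1/11) = 30/11 ≈ 2.7273)
C(N) = N
d(u) = √(40 + u)
U(f) = f*(f + 1/(1 + f)) (U(f) = (f + 1/(1 + f))*f = f*(f + 1/(1 + f)))
C(-1522) + U(d(l)) = -1522 + √(40 + 30/11)*(1 + √(40 + 30/11) + (√(40 + 30/11))²)/(1 + √(40 + 30/11)) = -1522 + √(470/11)*(1 + √(470/11) + (√(470/11))²)/(1 + √(470/11)) = -1522 + (√5170/11)*(1 + √5170/11 + (√5170/11)²)/(1 + √5170/11) = -1522 + (√5170/11)*(1 + √5170/11 + 470/11)/(1 + √5170/11) = -1522 + (√5170/11)*(481/11 + √5170/11)/(1 + √5170/11) = -1522 + √5170*(481/11 + √5170/11)/(11*(1 + √5170/11))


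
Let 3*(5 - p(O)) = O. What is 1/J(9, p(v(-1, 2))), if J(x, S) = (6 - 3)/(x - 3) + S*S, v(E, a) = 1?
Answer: 18/401 ≈ 0.044888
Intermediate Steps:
p(O) = 5 - O/3
J(x, S) = S² + 3/(-3 + x) (J(x, S) = 3/(-3 + x) + S² = S² + 3/(-3 + x))
1/J(9, p(v(-1, 2))) = 1/((3 - 3*(5 - ⅓*1)² + 9*(5 - ⅓*1)²)/(-3 + 9)) = 1/((3 - 3*(5 - ⅓)² + 9*(5 - ⅓)²)/6) = 1/((3 - 3*(14/3)² + 9*(14/3)²)/6) = 1/((3 - 3*196/9 + 9*(196/9))/6) = 1/((3 - 196/3 + 196)/6) = 1/((⅙)*(401/3)) = 1/(401/18) = 18/401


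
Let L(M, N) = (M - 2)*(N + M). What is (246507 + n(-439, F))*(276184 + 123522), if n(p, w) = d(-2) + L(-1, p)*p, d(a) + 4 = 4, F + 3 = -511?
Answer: -133091305938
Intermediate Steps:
F = -514 (F = -3 - 511 = -514)
L(M, N) = (-2 + M)*(M + N)
d(a) = 0 (d(a) = -4 + 4 = 0)
n(p, w) = p*(3 - 3*p) (n(p, w) = 0 + ((-1)² - 2*(-1) - 2*p - p)*p = 0 + (1 + 2 - 2*p - p)*p = 0 + (3 - 3*p)*p = 0 + p*(3 - 3*p) = p*(3 - 3*p))
(246507 + n(-439, F))*(276184 + 123522) = (246507 + 3*(-439)*(1 - 1*(-439)))*(276184 + 123522) = (246507 + 3*(-439)*(1 + 439))*399706 = (246507 + 3*(-439)*440)*399706 = (246507 - 579480)*399706 = -332973*399706 = -133091305938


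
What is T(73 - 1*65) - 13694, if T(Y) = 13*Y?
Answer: -13590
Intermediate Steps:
T(73 - 1*65) - 13694 = 13*(73 - 1*65) - 13694 = 13*(73 - 65) - 13694 = 13*8 - 13694 = 104 - 13694 = -13590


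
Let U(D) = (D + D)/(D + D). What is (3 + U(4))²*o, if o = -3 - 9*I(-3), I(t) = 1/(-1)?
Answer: 96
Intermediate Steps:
I(t) = -1
U(D) = 1 (U(D) = (2*D)/((2*D)) = (2*D)*(1/(2*D)) = 1)
o = 6 (o = -3 - 9*(-1) = -3 + 9 = 6)
(3 + U(4))²*o = (3 + 1)²*6 = 4²*6 = 16*6 = 96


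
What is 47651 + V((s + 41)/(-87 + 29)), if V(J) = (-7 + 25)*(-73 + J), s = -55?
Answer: 1343899/29 ≈ 46341.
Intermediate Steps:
V(J) = -1314 + 18*J (V(J) = 18*(-73 + J) = -1314 + 18*J)
47651 + V((s + 41)/(-87 + 29)) = 47651 + (-1314 + 18*((-55 + 41)/(-87 + 29))) = 47651 + (-1314 + 18*(-14/(-58))) = 47651 + (-1314 + 18*(-14*(-1/58))) = 47651 + (-1314 + 18*(7/29)) = 47651 + (-1314 + 126/29) = 47651 - 37980/29 = 1343899/29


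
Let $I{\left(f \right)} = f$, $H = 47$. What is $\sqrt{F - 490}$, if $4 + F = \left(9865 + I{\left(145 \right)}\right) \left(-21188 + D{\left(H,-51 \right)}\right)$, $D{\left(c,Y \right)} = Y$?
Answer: $2 i \sqrt{53150721} \approx 14581.0 i$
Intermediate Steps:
$F = -212602394$ ($F = -4 + \left(9865 + 145\right) \left(-21188 - 51\right) = -4 + 10010 \left(-21239\right) = -4 - 212602390 = -212602394$)
$\sqrt{F - 490} = \sqrt{-212602394 - 490} = \sqrt{-212602884} = 2 i \sqrt{53150721}$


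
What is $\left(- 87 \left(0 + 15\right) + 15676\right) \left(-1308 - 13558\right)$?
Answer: $-213639286$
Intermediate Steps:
$\left(- 87 \left(0 + 15\right) + 15676\right) \left(-1308 - 13558\right) = \left(\left(-87\right) 15 + 15676\right) \left(-14866\right) = \left(-1305 + 15676\right) \left(-14866\right) = 14371 \left(-14866\right) = -213639286$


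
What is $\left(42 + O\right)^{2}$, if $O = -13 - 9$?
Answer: $400$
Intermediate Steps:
$O = -22$
$\left(42 + O\right)^{2} = \left(42 - 22\right)^{2} = 20^{2} = 400$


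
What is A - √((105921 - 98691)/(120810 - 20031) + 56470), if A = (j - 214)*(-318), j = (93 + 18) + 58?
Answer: 14310 - 12*√442540912765/33593 ≈ 14072.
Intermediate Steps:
j = 169 (j = 111 + 58 = 169)
A = 14310 (A = (169 - 214)*(-318) = -45*(-318) = 14310)
A - √((105921 - 98691)/(120810 - 20031) + 56470) = 14310 - √((105921 - 98691)/(120810 - 20031) + 56470) = 14310 - √(7230/100779 + 56470) = 14310 - √(7230*(1/100779) + 56470) = 14310 - √(2410/33593 + 56470) = 14310 - √(1896999120/33593) = 14310 - 12*√442540912765/33593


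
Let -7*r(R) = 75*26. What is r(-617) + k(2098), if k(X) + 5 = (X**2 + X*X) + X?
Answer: 61635157/7 ≈ 8.8050e+6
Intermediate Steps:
r(R) = -1950/7 (r(R) = -75*26/7 = -1/7*1950 = -1950/7)
k(X) = -5 + X + 2*X**2 (k(X) = -5 + ((X**2 + X*X) + X) = -5 + ((X**2 + X**2) + X) = -5 + (2*X**2 + X) = -5 + (X + 2*X**2) = -5 + X + 2*X**2)
r(-617) + k(2098) = -1950/7 + (-5 + 2098 + 2*2098**2) = -1950/7 + (-5 + 2098 + 2*4401604) = -1950/7 + (-5 + 2098 + 8803208) = -1950/7 + 8805301 = 61635157/7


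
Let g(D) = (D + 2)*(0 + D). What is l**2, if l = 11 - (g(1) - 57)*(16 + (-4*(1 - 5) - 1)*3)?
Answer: 10923025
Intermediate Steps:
g(D) = D*(2 + D) (g(D) = (2 + D)*D = D*(2 + D))
l = 3305 (l = 11 - (1*(2 + 1) - 57)*(16 + (-4*(1 - 5) - 1)*3) = 11 - (1*3 - 57)*(16 + (-4*(-4) - 1)*3) = 11 - (3 - 57)*(16 + (16 - 1)*3) = 11 - (-54)*(16 + 15*3) = 11 - (-54)*(16 + 45) = 11 - (-54)*61 = 11 - 1*(-3294) = 11 + 3294 = 3305)
l**2 = 3305**2 = 10923025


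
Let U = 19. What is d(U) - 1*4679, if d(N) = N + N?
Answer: -4641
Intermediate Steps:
d(N) = 2*N
d(U) - 1*4679 = 2*19 - 1*4679 = 38 - 4679 = -4641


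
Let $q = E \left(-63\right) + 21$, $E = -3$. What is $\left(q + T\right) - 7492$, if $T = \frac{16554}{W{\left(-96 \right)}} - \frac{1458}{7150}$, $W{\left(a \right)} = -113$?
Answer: $- \frac{3001008877}{403975} \approx -7428.7$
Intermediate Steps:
$T = - \frac{59262927}{403975}$ ($T = \frac{16554}{-113} - \frac{1458}{7150} = 16554 \left(- \frac{1}{113}\right) - \frac{729}{3575} = - \frac{16554}{113} - \frac{729}{3575} = - \frac{59262927}{403975} \approx -146.7$)
$q = 210$ ($q = \left(-3\right) \left(-63\right) + 21 = 189 + 21 = 210$)
$\left(q + T\right) - 7492 = \left(210 - \frac{59262927}{403975}\right) - 7492 = \frac{25571823}{403975} - 7492 = - \frac{3001008877}{403975}$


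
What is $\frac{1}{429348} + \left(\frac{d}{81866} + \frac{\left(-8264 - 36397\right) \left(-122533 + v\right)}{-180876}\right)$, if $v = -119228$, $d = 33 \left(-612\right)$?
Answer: $- \frac{7906572529097483215}{132450231941466} \approx -59695.0$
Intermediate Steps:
$d = -20196$
$\frac{1}{429348} + \left(\frac{d}{81866} + \frac{\left(-8264 - 36397\right) \left(-122533 + v\right)}{-180876}\right) = \frac{1}{429348} + \left(- \frac{20196}{81866} + \frac{\left(-8264 - 36397\right) \left(-122533 - 119228\right)}{-180876}\right) = \frac{1}{429348} + \left(\left(-20196\right) \frac{1}{81866} + \left(-44661\right) \left(-241761\right) \left(- \frac{1}{180876}\right)\right) = \frac{1}{429348} + \left(- \frac{10098}{40933} + 10797288021 \left(- \frac{1}{180876}\right)\right) = \frac{1}{429348} - \frac{147322405683147}{2467932436} = - \frac{7906572529097483215}{132450231941466}$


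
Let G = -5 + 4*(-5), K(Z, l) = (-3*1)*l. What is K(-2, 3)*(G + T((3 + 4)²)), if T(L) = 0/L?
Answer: 225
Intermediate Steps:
K(Z, l) = -3*l
T(L) = 0
G = -25 (G = -5 - 20 = -25)
K(-2, 3)*(G + T((3 + 4)²)) = (-3*3)*(-25 + 0) = -9*(-25) = 225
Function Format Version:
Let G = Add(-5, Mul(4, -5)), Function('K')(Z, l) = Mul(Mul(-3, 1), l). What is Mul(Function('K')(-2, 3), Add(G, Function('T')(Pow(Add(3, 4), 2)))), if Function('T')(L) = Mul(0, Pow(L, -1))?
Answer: 225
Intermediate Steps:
Function('K')(Z, l) = Mul(-3, l)
Function('T')(L) = 0
G = -25 (G = Add(-5, -20) = -25)
Mul(Function('K')(-2, 3), Add(G, Function('T')(Pow(Add(3, 4), 2)))) = Mul(Mul(-3, 3), Add(-25, 0)) = Mul(-9, -25) = 225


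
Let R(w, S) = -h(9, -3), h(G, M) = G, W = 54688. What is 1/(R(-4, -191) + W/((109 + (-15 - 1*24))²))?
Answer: 1225/2647 ≈ 0.46279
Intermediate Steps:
R(w, S) = -9 (R(w, S) = -1*9 = -9)
1/(R(-4, -191) + W/((109 + (-15 - 1*24))²)) = 1/(-9 + 54688/((109 + (-15 - 1*24))²)) = 1/(-9 + 54688/((109 + (-15 - 24))²)) = 1/(-9 + 54688/((109 - 39)²)) = 1/(-9 + 54688/(70²)) = 1/(-9 + 54688/4900) = 1/(-9 + 54688*(1/4900)) = 1/(-9 + 13672/1225) = 1/(2647/1225) = 1225/2647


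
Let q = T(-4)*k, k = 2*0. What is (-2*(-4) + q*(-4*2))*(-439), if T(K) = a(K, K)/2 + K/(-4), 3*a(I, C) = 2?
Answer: -3512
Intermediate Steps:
k = 0
a(I, C) = 2/3 (a(I, C) = (1/3)*2 = 2/3)
T(K) = 1/3 - K/4 (T(K) = (2/3)/2 + K/(-4) = (2/3)*(1/2) + K*(-1/4) = 1/3 - K/4)
q = 0 (q = (1/3 - 1/4*(-4))*0 = (1/3 + 1)*0 = (4/3)*0 = 0)
(-2*(-4) + q*(-4*2))*(-439) = (-2*(-4) + 0*(-4*2))*(-439) = (8 + 0*(-8))*(-439) = (8 + 0)*(-439) = 8*(-439) = -3512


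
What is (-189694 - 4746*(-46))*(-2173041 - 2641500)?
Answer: -137801792502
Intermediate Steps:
(-189694 - 4746*(-46))*(-2173041 - 2641500) = (-189694 + 218316)*(-4814541) = 28622*(-4814541) = -137801792502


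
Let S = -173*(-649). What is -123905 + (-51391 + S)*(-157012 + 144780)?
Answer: -744881457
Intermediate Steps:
S = 112277
-123905 + (-51391 + S)*(-157012 + 144780) = -123905 + (-51391 + 112277)*(-157012 + 144780) = -123905 + 60886*(-12232) = -123905 - 744757552 = -744881457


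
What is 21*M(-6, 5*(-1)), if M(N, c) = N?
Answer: -126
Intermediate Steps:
21*M(-6, 5*(-1)) = 21*(-6) = -126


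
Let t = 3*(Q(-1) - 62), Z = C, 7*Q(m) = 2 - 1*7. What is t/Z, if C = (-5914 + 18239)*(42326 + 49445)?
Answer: -1317/7917543025 ≈ -1.6634e-7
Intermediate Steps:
Q(m) = -5/7 (Q(m) = (2 - 1*7)/7 = (2 - 7)/7 = (⅐)*(-5) = -5/7)
C = 1131077575 (C = 12325*91771 = 1131077575)
Z = 1131077575
t = -1317/7 (t = 3*(-5/7 - 62) = 3*(-439/7) = -1317/7 ≈ -188.14)
t/Z = -1317/7/1131077575 = -1317/7*1/1131077575 = -1317/7917543025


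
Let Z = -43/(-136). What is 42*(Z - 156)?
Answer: -444633/68 ≈ -6538.7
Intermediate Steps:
Z = 43/136 (Z = -43*(-1/136) = 43/136 ≈ 0.31618)
42*(Z - 156) = 42*(43/136 - 156) = 42*(-21173/136) = -444633/68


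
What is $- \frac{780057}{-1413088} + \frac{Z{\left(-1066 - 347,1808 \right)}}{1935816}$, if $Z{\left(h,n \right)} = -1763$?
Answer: $\frac{188444443421}{341934794976} \approx 0.55111$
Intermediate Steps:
$- \frac{780057}{-1413088} + \frac{Z{\left(-1066 - 347,1808 \right)}}{1935816} = - \frac{780057}{-1413088} - \frac{1763}{1935816} = \left(-780057\right) \left(- \frac{1}{1413088}\right) - \frac{1763}{1935816} = \frac{780057}{1413088} - \frac{1763}{1935816} = \frac{188444443421}{341934794976}$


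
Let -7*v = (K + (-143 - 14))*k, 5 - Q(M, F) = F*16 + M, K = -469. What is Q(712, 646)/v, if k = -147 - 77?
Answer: 11043/20032 ≈ 0.55127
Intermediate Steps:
k = -224
Q(M, F) = 5 - M - 16*F (Q(M, F) = 5 - (F*16 + M) = 5 - (16*F + M) = 5 - (M + 16*F) = 5 + (-M - 16*F) = 5 - M - 16*F)
v = -20032 (v = -(-469 + (-143 - 14))*(-224)/7 = -(-469 - 157)*(-224)/7 = -(-626)*(-224)/7 = -⅐*140224 = -20032)
Q(712, 646)/v = (5 - 1*712 - 16*646)/(-20032) = (5 - 712 - 10336)*(-1/20032) = -11043*(-1/20032) = 11043/20032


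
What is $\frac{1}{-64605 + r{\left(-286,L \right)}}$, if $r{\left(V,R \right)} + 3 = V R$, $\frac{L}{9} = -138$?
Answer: $\frac{1}{290604} \approx 3.4411 \cdot 10^{-6}$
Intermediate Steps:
$L = -1242$ ($L = 9 \left(-138\right) = -1242$)
$r{\left(V,R \right)} = -3 + R V$ ($r{\left(V,R \right)} = -3 + V R = -3 + R V$)
$\frac{1}{-64605 + r{\left(-286,L \right)}} = \frac{1}{-64605 - -355209} = \frac{1}{-64605 + \left(-3 + 355212\right)} = \frac{1}{-64605 + 355209} = \frac{1}{290604}$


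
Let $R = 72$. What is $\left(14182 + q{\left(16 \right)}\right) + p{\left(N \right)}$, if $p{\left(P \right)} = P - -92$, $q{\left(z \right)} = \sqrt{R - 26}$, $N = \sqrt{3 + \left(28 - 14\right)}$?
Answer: $14274 + \sqrt{17} + \sqrt{46} \approx 14285.0$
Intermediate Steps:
$N = \sqrt{17}$ ($N = \sqrt{3 + 14} = \sqrt{17} \approx 4.1231$)
$q{\left(z \right)} = \sqrt{46}$ ($q{\left(z \right)} = \sqrt{72 - 26} = \sqrt{46}$)
$p{\left(P \right)} = 92 + P$ ($p{\left(P \right)} = P + 92 = 92 + P$)
$\left(14182 + q{\left(16 \right)}\right) + p{\left(N \right)} = \left(14182 + \sqrt{46}\right) + \left(92 + \sqrt{17}\right) = 14274 + \sqrt{17} + \sqrt{46}$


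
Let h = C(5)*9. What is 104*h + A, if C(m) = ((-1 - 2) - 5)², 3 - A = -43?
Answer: 59950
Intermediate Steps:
A = 46 (A = 3 - 1*(-43) = 3 + 43 = 46)
C(m) = 64 (C(m) = (-3 - 5)² = (-8)² = 64)
h = 576 (h = 64*9 = 576)
104*h + A = 104*576 + 46 = 59904 + 46 = 59950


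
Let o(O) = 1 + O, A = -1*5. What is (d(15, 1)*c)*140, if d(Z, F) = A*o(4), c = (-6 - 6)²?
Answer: -504000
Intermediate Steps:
c = 144 (c = (-12)² = 144)
A = -5
d(Z, F) = -25 (d(Z, F) = -5*(1 + 4) = -5*5 = -25)
(d(15, 1)*c)*140 = -25*144*140 = -3600*140 = -504000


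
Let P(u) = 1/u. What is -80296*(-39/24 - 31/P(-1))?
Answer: -2358695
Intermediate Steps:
P(u) = 1/u
-80296*(-39/24 - 31/P(-1)) = -80296*(-39/24 - 31/(1/(-1))) = -80296*(-39*1/24 - 31/(-1)) = -80296*(-13/8 - 31*(-1)) = -80296*(-13/8 + 31) = -80296*235/8 = -2358695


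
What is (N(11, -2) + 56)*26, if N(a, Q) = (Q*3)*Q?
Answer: 1768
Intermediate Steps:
N(a, Q) = 3*Q² (N(a, Q) = (3*Q)*Q = 3*Q²)
(N(11, -2) + 56)*26 = (3*(-2)² + 56)*26 = (3*4 + 56)*26 = (12 + 56)*26 = 68*26 = 1768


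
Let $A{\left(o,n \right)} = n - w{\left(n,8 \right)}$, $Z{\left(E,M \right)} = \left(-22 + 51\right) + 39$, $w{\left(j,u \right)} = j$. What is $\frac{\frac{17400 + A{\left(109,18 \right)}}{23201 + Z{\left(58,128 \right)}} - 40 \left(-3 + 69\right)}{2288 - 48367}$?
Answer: $\frac{61412760}{1072212251} \approx 0.057277$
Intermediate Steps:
$Z{\left(E,M \right)} = 68$ ($Z{\left(E,M \right)} = 29 + 39 = 68$)
$A{\left(o,n \right)} = 0$ ($A{\left(o,n \right)} = n - n = 0$)
$\frac{\frac{17400 + A{\left(109,18 \right)}}{23201 + Z{\left(58,128 \right)}} - 40 \left(-3 + 69\right)}{2288 - 48367} = \frac{\frac{17400 + 0}{23201 + 68} - 40 \left(-3 + 69\right)}{2288 - 48367} = \frac{\frac{17400}{23269} - 2640}{-46079} = \left(17400 \cdot \frac{1}{23269} - 2640\right) \left(- \frac{1}{46079}\right) = \left(\frac{17400}{23269} - 2640\right) \left(- \frac{1}{46079}\right) = \left(- \frac{61412760}{23269}\right) \left(- \frac{1}{46079}\right) = \frac{61412760}{1072212251}$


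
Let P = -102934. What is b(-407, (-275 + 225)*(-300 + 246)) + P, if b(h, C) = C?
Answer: -100234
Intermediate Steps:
b(-407, (-275 + 225)*(-300 + 246)) + P = (-275 + 225)*(-300 + 246) - 102934 = -50*(-54) - 102934 = 2700 - 102934 = -100234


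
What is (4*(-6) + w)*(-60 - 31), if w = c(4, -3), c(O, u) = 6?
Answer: 1638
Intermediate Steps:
w = 6
(4*(-6) + w)*(-60 - 31) = (4*(-6) + 6)*(-60 - 31) = (-24 + 6)*(-91) = -18*(-91) = 1638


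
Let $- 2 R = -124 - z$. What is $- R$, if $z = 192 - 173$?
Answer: $- \frac{143}{2} \approx -71.5$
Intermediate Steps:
$z = 19$ ($z = 192 - 173 = 19$)
$R = \frac{143}{2}$ ($R = - \frac{-124 - 19}{2} = \left(- \frac{1}{2}\right) \left(-143\right) = \frac{143}{2} \approx 71.5$)
$- R = \left(-1\right) \frac{143}{2} = - \frac{143}{2}$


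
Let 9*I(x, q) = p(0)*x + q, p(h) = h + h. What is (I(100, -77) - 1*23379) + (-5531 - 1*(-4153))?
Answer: -222890/9 ≈ -24766.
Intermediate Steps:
p(h) = 2*h
I(x, q) = q/9 (I(x, q) = ((2*0)*x + q)/9 = (0*x + q)/9 = (0 + q)/9 = q/9)
(I(100, -77) - 1*23379) + (-5531 - 1*(-4153)) = ((⅑)*(-77) - 1*23379) + (-5531 - 1*(-4153)) = (-77/9 - 23379) + (-5531 + 4153) = -210488/9 - 1378 = -222890/9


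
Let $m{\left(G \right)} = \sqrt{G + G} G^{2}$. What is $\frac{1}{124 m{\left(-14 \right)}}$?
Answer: $- \frac{i \sqrt{7}}{340256} \approx - 7.7758 \cdot 10^{-6} i$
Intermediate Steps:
$m{\left(G \right)} = \sqrt{2} G^{\frac{5}{2}}$ ($m{\left(G \right)} = \sqrt{2 G} G^{2} = \sqrt{2} \sqrt{G} G^{2} = \sqrt{2} G^{\frac{5}{2}}$)
$\frac{1}{124 m{\left(-14 \right)}} = \frac{1}{124 \sqrt{2} \left(-14\right)^{\frac{5}{2}}} = \frac{1}{124 \sqrt{2} \cdot 196 i \sqrt{14}} = \frac{1}{124 \cdot 392 i \sqrt{7}} = \frac{1}{48608 i \sqrt{7}} = - \frac{i \sqrt{7}}{340256}$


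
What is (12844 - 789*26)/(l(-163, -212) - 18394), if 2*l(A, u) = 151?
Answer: 15340/36637 ≈ 0.41870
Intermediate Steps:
l(A, u) = 151/2 (l(A, u) = (1/2)*151 = 151/2)
(12844 - 789*26)/(l(-163, -212) - 18394) = (12844 - 789*26)/(151/2 - 18394) = (12844 - 20514)/(-36637/2) = -7670*(-2/36637) = 15340/36637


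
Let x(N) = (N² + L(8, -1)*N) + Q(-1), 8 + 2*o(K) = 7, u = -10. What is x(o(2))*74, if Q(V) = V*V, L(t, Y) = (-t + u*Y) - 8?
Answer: 629/2 ≈ 314.50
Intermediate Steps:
o(K) = -½ (o(K) = -4 + (½)*7 = -4 + 7/2 = -½)
L(t, Y) = -8 - t - 10*Y (L(t, Y) = (-t - 10*Y) - 8 = -8 - t - 10*Y)
Q(V) = V²
x(N) = 1 + N² - 6*N (x(N) = (N² + (-8 - 1*8 - 10*(-1))*N) + (-1)² = (N² + (-8 - 8 + 10)*N) + 1 = (N² - 6*N) + 1 = 1 + N² - 6*N)
x(o(2))*74 = (1 + (-½)² - 6*(-½))*74 = (1 + ¼ + 3)*74 = (17/4)*74 = 629/2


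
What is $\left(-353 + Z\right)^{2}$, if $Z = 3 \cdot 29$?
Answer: $70756$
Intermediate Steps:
$Z = 87$
$\left(-353 + Z\right)^{2} = \left(-353 + 87\right)^{2} = \left(-266\right)^{2} = 70756$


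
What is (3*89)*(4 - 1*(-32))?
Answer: 9612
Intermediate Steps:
(3*89)*(4 - 1*(-32)) = 267*(4 + 32) = 267*36 = 9612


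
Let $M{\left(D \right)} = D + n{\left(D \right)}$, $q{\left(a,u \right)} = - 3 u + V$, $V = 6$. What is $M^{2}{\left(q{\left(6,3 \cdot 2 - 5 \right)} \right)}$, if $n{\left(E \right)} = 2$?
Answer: $25$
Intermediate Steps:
$q{\left(a,u \right)} = 6 - 3 u$ ($q{\left(a,u \right)} = - 3 u + 6 = 6 - 3 u$)
$M{\left(D \right)} = 2 + D$ ($M{\left(D \right)} = D + 2 = 2 + D$)
$M^{2}{\left(q{\left(6,3 \cdot 2 - 5 \right)} \right)} = \left(2 + \left(6 - 3 \left(3 \cdot 2 - 5\right)\right)\right)^{2} = \left(2 + \left(6 - 3 \left(6 - 5\right)\right)\right)^{2} = \left(2 + \left(6 - 3\right)\right)^{2} = \left(2 + 3\right)^{2} = 5^{2} = 25$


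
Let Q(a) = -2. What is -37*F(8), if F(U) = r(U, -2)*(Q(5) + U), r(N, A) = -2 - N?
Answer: 2220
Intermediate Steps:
F(U) = (-2 + U)*(-2 - U) (F(U) = (-2 - U)*(-2 + U) = (-2 + U)*(-2 - U))
-37*F(8) = -37*(4 - 1*8**2) = -37*(4 - 1*64) = -37*(4 - 64) = -37*(-60) = 2220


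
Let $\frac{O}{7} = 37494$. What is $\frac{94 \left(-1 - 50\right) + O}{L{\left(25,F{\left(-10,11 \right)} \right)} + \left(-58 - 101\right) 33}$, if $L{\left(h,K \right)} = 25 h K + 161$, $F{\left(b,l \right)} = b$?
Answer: $- \frac{32208}{1417} \approx -22.73$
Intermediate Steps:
$L{\left(h,K \right)} = 161 + 25 K h$ ($L{\left(h,K \right)} = 25 K h + 161 = 161 + 25 K h$)
$O = 262458$ ($O = 7 \cdot 37494 = 262458$)
$\frac{94 \left(-1 - 50\right) + O}{L{\left(25,F{\left(-10,11 \right)} \right)} + \left(-58 - 101\right) 33} = \frac{94 \left(-1 - 50\right) + 262458}{\left(161 + 25 \left(-10\right) 25\right) + \left(-58 - 101\right) 33} = \frac{94 \left(-1 - 50\right) + 262458}{\left(161 - 6250\right) - 5247} = \frac{94 \left(-51\right) + 262458}{-6089 - 5247} = \frac{-4794 + 262458}{-11336} = 257664 \left(- \frac{1}{11336}\right) = - \frac{32208}{1417}$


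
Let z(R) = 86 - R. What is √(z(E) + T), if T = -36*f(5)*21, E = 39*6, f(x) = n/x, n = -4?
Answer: 2*√2855/5 ≈ 21.373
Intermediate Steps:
f(x) = -4/x
E = 234
T = 3024/5 (T = -(-144)/5*21 = -36*(-⅘)*21 = (144/5)*21 = 3024/5 ≈ 604.80)
√(z(E) + T) = √((86 - 1*234) + 3024/5) = √((86 - 234) + 3024/5) = √(-148 + 3024/5) = √(2284/5) = 2*√2855/5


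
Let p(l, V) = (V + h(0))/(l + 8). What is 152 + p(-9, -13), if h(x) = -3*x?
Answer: 165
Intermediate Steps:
p(l, V) = V/(8 + l) (p(l, V) = (V - 3*0)/(l + 8) = (V + 0)/(8 + l) = V/(8 + l))
152 + p(-9, -13) = 152 - 13/(8 - 9) = 152 - 13/(-1) = 152 - 13*(-1) = 152 + 13 = 165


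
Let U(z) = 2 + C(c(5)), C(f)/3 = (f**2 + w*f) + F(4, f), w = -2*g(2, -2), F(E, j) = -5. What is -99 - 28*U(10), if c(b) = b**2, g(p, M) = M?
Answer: -60635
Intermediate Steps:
w = 4 (w = -2*(-2) = 4)
C(f) = -15 + 3*f**2 + 12*f (C(f) = 3*((f**2 + 4*f) - 5) = 3*(-5 + f**2 + 4*f) = -15 + 3*f**2 + 12*f)
U(z) = 2162 (U(z) = 2 + (-15 + 3*(5**2)**2 + 12*5**2) = 2 + (-15 + 3*25**2 + 12*25) = 2 + (-15 + 3*625 + 300) = 2 + (-15 + 1875 + 300) = 2 + 2160 = 2162)
-99 - 28*U(10) = -99 - 28*2162 = -99 - 60536 = -60635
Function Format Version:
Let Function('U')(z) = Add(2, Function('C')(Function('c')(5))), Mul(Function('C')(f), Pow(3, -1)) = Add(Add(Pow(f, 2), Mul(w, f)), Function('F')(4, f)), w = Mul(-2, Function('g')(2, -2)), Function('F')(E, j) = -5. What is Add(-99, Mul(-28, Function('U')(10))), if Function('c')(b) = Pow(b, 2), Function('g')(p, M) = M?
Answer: -60635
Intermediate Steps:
w = 4 (w = Mul(-2, -2) = 4)
Function('C')(f) = Add(-15, Mul(3, Pow(f, 2)), Mul(12, f)) (Function('C')(f) = Mul(3, Add(Add(Pow(f, 2), Mul(4, f)), -5)) = Mul(3, Add(-5, Pow(f, 2), Mul(4, f))) = Add(-15, Mul(3, Pow(f, 2)), Mul(12, f)))
Function('U')(z) = 2162 (Function('U')(z) = Add(2, Add(-15, Mul(3, Pow(Pow(5, 2), 2)), Mul(12, Pow(5, 2)))) = Add(2, Add(-15, Mul(3, Pow(25, 2)), Mul(12, 25))) = Add(2, Add(-15, Mul(3, 625), 300)) = Add(2, Add(-15, 1875, 300)) = Add(2, 2160) = 2162)
Add(-99, Mul(-28, Function('U')(10))) = Add(-99, Mul(-28, 2162)) = Add(-99, -60536) = -60635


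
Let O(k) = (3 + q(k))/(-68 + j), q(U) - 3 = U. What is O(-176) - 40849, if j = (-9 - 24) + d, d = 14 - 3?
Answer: -367624/9 ≈ -40847.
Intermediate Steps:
q(U) = 3 + U
d = 11
j = -22 (j = (-9 - 24) + 11 = -33 + 11 = -22)
O(k) = -1/15 - k/90 (O(k) = (3 + (3 + k))/(-68 - 22) = (6 + k)/(-90) = (6 + k)*(-1/90) = -1/15 - k/90)
O(-176) - 40849 = (-1/15 - 1/90*(-176)) - 40849 = (-1/15 + 88/45) - 40849 = 17/9 - 40849 = -367624/9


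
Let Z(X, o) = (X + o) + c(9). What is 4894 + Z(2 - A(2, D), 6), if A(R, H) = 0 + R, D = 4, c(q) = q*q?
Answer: 4981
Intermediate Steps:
c(q) = q²
A(R, H) = R
Z(X, o) = 81 + X + o (Z(X, o) = (X + o) + 9² = (X + o) + 81 = 81 + X + o)
4894 + Z(2 - A(2, D), 6) = 4894 + (81 + (2 - 1*2) + 6) = 4894 + (81 + (2 - 2) + 6) = 4894 + (81 + 0 + 6) = 4894 + 87 = 4981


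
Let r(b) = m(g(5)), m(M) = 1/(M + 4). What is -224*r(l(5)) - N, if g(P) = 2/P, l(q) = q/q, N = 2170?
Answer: -24430/11 ≈ -2220.9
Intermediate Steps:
l(q) = 1
m(M) = 1/(4 + M)
r(b) = 5/22 (r(b) = 1/(4 + 2/5) = 1/(4 + 2*(⅕)) = 1/(4 + ⅖) = 1/(22/5) = 5/22)
-224*r(l(5)) - N = -224*5/22 - 1*2170 = -560/11 - 2170 = -24430/11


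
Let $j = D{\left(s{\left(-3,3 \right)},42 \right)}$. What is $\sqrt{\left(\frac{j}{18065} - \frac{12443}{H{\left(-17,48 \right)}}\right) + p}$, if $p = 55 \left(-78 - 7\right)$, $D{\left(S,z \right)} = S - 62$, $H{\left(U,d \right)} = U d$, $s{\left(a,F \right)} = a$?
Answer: $\frac{i \sqrt{2531391541272087}}{737052} \approx 68.262 i$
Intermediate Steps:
$D{\left(S,z \right)} = -62 + S$ ($D{\left(S,z \right)} = S - 62 = -62 + S$)
$j = -65$ ($j = -62 - 3 = -65$)
$p = -4675$ ($p = 55 \left(-85\right) = -4675$)
$\sqrt{\left(\frac{j}{18065} - \frac{12443}{H{\left(-17,48 \right)}}\right) + p} = \sqrt{\left(- \frac{65}{18065} - \frac{12443}{\left(-17\right) 48}\right) - 4675} = \sqrt{\left(\left(-65\right) \frac{1}{18065} - \frac{12443}{-816}\right) - 4675} = \sqrt{\left(- \frac{13}{3613} - - \frac{12443}{816}\right) - 4675} = \sqrt{\left(- \frac{13}{3613} + \frac{12443}{816}\right) - 4675} = \sqrt{\frac{44945951}{2948208} - 4675} = \sqrt{- \frac{13737926449}{2948208}} = \frac{i \sqrt{2531391541272087}}{737052}$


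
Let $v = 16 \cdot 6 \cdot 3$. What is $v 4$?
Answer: $1152$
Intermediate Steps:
$v = 288$ ($v = 96 \cdot 3 = 288$)
$v 4 = 288 \cdot 4 = 1152$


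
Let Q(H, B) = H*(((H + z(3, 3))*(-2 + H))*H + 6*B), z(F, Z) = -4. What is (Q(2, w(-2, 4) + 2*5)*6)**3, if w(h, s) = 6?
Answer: 1528823808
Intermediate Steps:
Q(H, B) = H*(6*B + H*(-4 + H)*(-2 + H)) (Q(H, B) = H*(((H - 4)*(-2 + H))*H + 6*B) = H*(((-4 + H)*(-2 + H))*H + 6*B) = H*(H*(-4 + H)*(-2 + H) + 6*B) = H*(6*B + H*(-4 + H)*(-2 + H)))
(Q(2, w(-2, 4) + 2*5)*6)**3 = ((2*(2**3 - 6*2**2 + 6*(6 + 2*5) + 8*2))*6)**3 = ((2*(8 - 6*4 + 6*(6 + 10) + 16))*6)**3 = ((2*(8 - 24 + 6*16 + 16))*6)**3 = ((2*(8 - 24 + 96 + 16))*6)**3 = ((2*96)*6)**3 = (192*6)**3 = 1152**3 = 1528823808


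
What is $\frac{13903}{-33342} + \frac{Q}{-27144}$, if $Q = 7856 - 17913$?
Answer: $- \frac{7010423}{150839208} \approx -0.046476$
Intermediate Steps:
$Q = -10057$
$\frac{13903}{-33342} + \frac{Q}{-27144} = \frac{13903}{-33342} - \frac{10057}{-27144} = 13903 \left(- \frac{1}{33342}\right) - - \frac{10057}{27144} = - \frac{13903}{33342} + \frac{10057}{27144} = - \frac{7010423}{150839208}$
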